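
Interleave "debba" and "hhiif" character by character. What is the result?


Interleaving "debba" and "hhiif":
  Position 0: 'd' from first, 'h' from second => "dh"
  Position 1: 'e' from first, 'h' from second => "eh"
  Position 2: 'b' from first, 'i' from second => "bi"
  Position 3: 'b' from first, 'i' from second => "bi"
  Position 4: 'a' from first, 'f' from second => "af"
Result: dhehbibiaf

dhehbibiaf


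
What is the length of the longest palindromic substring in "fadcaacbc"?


Input: "fadcaacbc"
Checking substrings for palindromes:
  [3:7] "caac" (len 4) => palindrome
  [6:9] "cbc" (len 3) => palindrome
  [4:6] "aa" (len 2) => palindrome
Longest palindromic substring: "caac" with length 4

4


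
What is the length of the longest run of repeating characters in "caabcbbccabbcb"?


Input: "caabcbbccabbcb"
Scanning for longest run:
  Position 1 ('a'): new char, reset run to 1
  Position 2 ('a'): continues run of 'a', length=2
  Position 3 ('b'): new char, reset run to 1
  Position 4 ('c'): new char, reset run to 1
  Position 5 ('b'): new char, reset run to 1
  Position 6 ('b'): continues run of 'b', length=2
  Position 7 ('c'): new char, reset run to 1
  Position 8 ('c'): continues run of 'c', length=2
  Position 9 ('a'): new char, reset run to 1
  Position 10 ('b'): new char, reset run to 1
  Position 11 ('b'): continues run of 'b', length=2
  Position 12 ('c'): new char, reset run to 1
  Position 13 ('b'): new char, reset run to 1
Longest run: 'a' with length 2

2


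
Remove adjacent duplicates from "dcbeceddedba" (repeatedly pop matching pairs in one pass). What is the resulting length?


Input: dcbeceddedba
Stack-based adjacent duplicate removal:
  Read 'd': push. Stack: d
  Read 'c': push. Stack: dc
  Read 'b': push. Stack: dcb
  Read 'e': push. Stack: dcbe
  Read 'c': push. Stack: dcbec
  Read 'e': push. Stack: dcbece
  Read 'd': push. Stack: dcbeced
  Read 'd': matches stack top 'd' => pop. Stack: dcbece
  Read 'e': matches stack top 'e' => pop. Stack: dcbec
  Read 'd': push. Stack: dcbecd
  Read 'b': push. Stack: dcbecdb
  Read 'a': push. Stack: dcbecdba
Final stack: "dcbecdba" (length 8)

8


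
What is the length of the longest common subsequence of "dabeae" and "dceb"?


LCS of "dabeae" and "dceb"
DP table:
           d    c    e    b
      0    0    0    0    0
  d   0    1    1    1    1
  a   0    1    1    1    1
  b   0    1    1    1    2
  e   0    1    1    2    2
  a   0    1    1    2    2
  e   0    1    1    2    2
LCS length = dp[6][4] = 2

2


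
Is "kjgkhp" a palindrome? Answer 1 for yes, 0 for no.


Input: kjgkhp
Reversed: phkgjk
  Compare pos 0 ('k') with pos 5 ('p'): MISMATCH
  Compare pos 1 ('j') with pos 4 ('h'): MISMATCH
  Compare pos 2 ('g') with pos 3 ('k'): MISMATCH
Result: not a palindrome

0


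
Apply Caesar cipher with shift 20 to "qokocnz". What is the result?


Caesar cipher: shift "qokocnz" by 20
  'q' (pos 16) + 20 = pos 10 = 'k'
  'o' (pos 14) + 20 = pos 8 = 'i'
  'k' (pos 10) + 20 = pos 4 = 'e'
  'o' (pos 14) + 20 = pos 8 = 'i'
  'c' (pos 2) + 20 = pos 22 = 'w'
  'n' (pos 13) + 20 = pos 7 = 'h'
  'z' (pos 25) + 20 = pos 19 = 't'
Result: kieiwht

kieiwht


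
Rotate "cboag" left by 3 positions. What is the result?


Input: "cboag", rotate left by 3
First 3 characters: "cbo"
Remaining characters: "ag"
Concatenate remaining + first: "ag" + "cbo" = "agcbo"

agcbo


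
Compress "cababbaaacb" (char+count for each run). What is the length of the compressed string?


Input: cababbaaacb
Runs:
  'c' x 1 => "c1"
  'a' x 1 => "a1"
  'b' x 1 => "b1"
  'a' x 1 => "a1"
  'b' x 2 => "b2"
  'a' x 3 => "a3"
  'c' x 1 => "c1"
  'b' x 1 => "b1"
Compressed: "c1a1b1a1b2a3c1b1"
Compressed length: 16

16


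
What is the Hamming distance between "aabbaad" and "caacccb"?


Comparing "aabbaad" and "caacccb" position by position:
  Position 0: 'a' vs 'c' => differ
  Position 1: 'a' vs 'a' => same
  Position 2: 'b' vs 'a' => differ
  Position 3: 'b' vs 'c' => differ
  Position 4: 'a' vs 'c' => differ
  Position 5: 'a' vs 'c' => differ
  Position 6: 'd' vs 'b' => differ
Total differences (Hamming distance): 6

6


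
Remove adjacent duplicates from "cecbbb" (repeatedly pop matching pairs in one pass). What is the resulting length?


Input: cecbbb
Stack-based adjacent duplicate removal:
  Read 'c': push. Stack: c
  Read 'e': push. Stack: ce
  Read 'c': push. Stack: cec
  Read 'b': push. Stack: cecb
  Read 'b': matches stack top 'b' => pop. Stack: cec
  Read 'b': push. Stack: cecb
Final stack: "cecb" (length 4)

4


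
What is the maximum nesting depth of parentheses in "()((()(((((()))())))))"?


Input: "()((()(((((()))())))))"
Tracking depth:
  Position 0 '(': depth becomes 1
  Position 1 ')': depth becomes 0
  Position 2 '(': depth becomes 1
  Position 3 '(': depth becomes 2
  Position 4 '(': depth becomes 3
  Position 5 ')': depth becomes 2
  Position 6 '(': depth becomes 3
  Position 7 '(': depth becomes 4
  Position 8 '(': depth becomes 5
  Position 9 '(': depth becomes 6
  Position 10 '(': depth becomes 7
  Position 11 '(': depth becomes 8
  Position 12 ')': depth becomes 7
  Position 13 ')': depth becomes 6
  Position 14 ')': depth becomes 5
  Position 15 '(': depth becomes 6
  Position 16 ')': depth becomes 5
  Position 17 ')': depth becomes 4
  Position 18 ')': depth becomes 3
  Position 19 ')': depth becomes 2
  Position 20 ')': depth becomes 1
  Position 21 ')': depth becomes 0
Maximum depth reached: 8

8


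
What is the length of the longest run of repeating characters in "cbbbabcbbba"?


Input: "cbbbabcbbba"
Scanning for longest run:
  Position 1 ('b'): new char, reset run to 1
  Position 2 ('b'): continues run of 'b', length=2
  Position 3 ('b'): continues run of 'b', length=3
  Position 4 ('a'): new char, reset run to 1
  Position 5 ('b'): new char, reset run to 1
  Position 6 ('c'): new char, reset run to 1
  Position 7 ('b'): new char, reset run to 1
  Position 8 ('b'): continues run of 'b', length=2
  Position 9 ('b'): continues run of 'b', length=3
  Position 10 ('a'): new char, reset run to 1
Longest run: 'b' with length 3

3


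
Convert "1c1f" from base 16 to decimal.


Input: "1c1f" in base 16
Positional expansion:
  Digit '1' (value 1) x 16^3 = 4096
  Digit 'c' (value 12) x 16^2 = 3072
  Digit '1' (value 1) x 16^1 = 16
  Digit 'f' (value 15) x 16^0 = 15
Sum = 7199

7199


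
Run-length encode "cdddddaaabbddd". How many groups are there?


Input: cdddddaaabbddd
Scanning for consecutive runs:
  Group 1: 'c' x 1 (positions 0-0)
  Group 2: 'd' x 5 (positions 1-5)
  Group 3: 'a' x 3 (positions 6-8)
  Group 4: 'b' x 2 (positions 9-10)
  Group 5: 'd' x 3 (positions 11-13)
Total groups: 5

5


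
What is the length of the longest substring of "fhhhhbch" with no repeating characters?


Input: "fhhhhbch"
Sliding window (track last position of each char):
  Position 0 ('f'): window [0,0] length 1 -- new best
  Position 1 ('h'): window [0,1] length 2 -- new best
  Position 2 ('h'): repeat (last at 1), move window start to 2
  Position 2 ('h'): window [2,2] length 1
  Position 3 ('h'): repeat (last at 2), move window start to 3
  Position 3 ('h'): window [3,3] length 1
  Position 4 ('h'): repeat (last at 3), move window start to 4
  Position 4 ('h'): window [4,4] length 1
  Position 5 ('b'): window [4,5] length 2
  Position 6 ('c'): window [4,6] length 3 -- new best
  Position 7 ('h'): repeat (last at 4), move window start to 5
  Position 7 ('h'): window [5,7] length 3
Longest substring with no repeats: "hbc" with length 3

3


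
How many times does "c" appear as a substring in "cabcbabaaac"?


Searching for "c" in "cabcbabaaac"
Scanning each position:
  Position 0: "c" => MATCH
  Position 1: "a" => no
  Position 2: "b" => no
  Position 3: "c" => MATCH
  Position 4: "b" => no
  Position 5: "a" => no
  Position 6: "b" => no
  Position 7: "a" => no
  Position 8: "a" => no
  Position 9: "a" => no
  Position 10: "c" => MATCH
Total occurrences: 3

3


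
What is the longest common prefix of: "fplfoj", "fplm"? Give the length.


Words: fplfoj, fplm
  Position 0: all 'f' => match
  Position 1: all 'p' => match
  Position 2: all 'l' => match
  Position 3: ('f', 'm') => mismatch, stop
LCP = "fpl" (length 3)

3


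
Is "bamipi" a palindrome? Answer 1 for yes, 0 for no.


Input: bamipi
Reversed: ipimab
  Compare pos 0 ('b') with pos 5 ('i'): MISMATCH
  Compare pos 1 ('a') with pos 4 ('p'): MISMATCH
  Compare pos 2 ('m') with pos 3 ('i'): MISMATCH
Result: not a palindrome

0


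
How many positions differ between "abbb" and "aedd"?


Comparing "abbb" and "aedd" position by position:
  Position 0: 'a' vs 'a' => same
  Position 1: 'b' vs 'e' => DIFFER
  Position 2: 'b' vs 'd' => DIFFER
  Position 3: 'b' vs 'd' => DIFFER
Positions that differ: 3

3


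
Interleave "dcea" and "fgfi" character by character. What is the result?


Interleaving "dcea" and "fgfi":
  Position 0: 'd' from first, 'f' from second => "df"
  Position 1: 'c' from first, 'g' from second => "cg"
  Position 2: 'e' from first, 'f' from second => "ef"
  Position 3: 'a' from first, 'i' from second => "ai"
Result: dfcgefai

dfcgefai


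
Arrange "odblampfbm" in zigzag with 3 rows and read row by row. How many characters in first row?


Zigzag "odblampfbm" into 3 rows:
Placing characters:
  'o' => row 0
  'd' => row 1
  'b' => row 2
  'l' => row 1
  'a' => row 0
  'm' => row 1
  'p' => row 2
  'f' => row 1
  'b' => row 0
  'm' => row 1
Rows:
  Row 0: "oab"
  Row 1: "dlmfm"
  Row 2: "bp"
First row length: 3

3


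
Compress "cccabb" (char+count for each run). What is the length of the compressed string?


Input: cccabb
Runs:
  'c' x 3 => "c3"
  'a' x 1 => "a1"
  'b' x 2 => "b2"
Compressed: "c3a1b2"
Compressed length: 6

6


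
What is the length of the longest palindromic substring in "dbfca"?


Input: "dbfca"
Checking substrings for palindromes:
  No multi-char palindromic substrings found
Longest palindromic substring: "d" with length 1

1


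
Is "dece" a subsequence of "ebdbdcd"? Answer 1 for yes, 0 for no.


Check if "dece" is a subsequence of "ebdbdcd"
Greedy scan:
  Position 0 ('e'): no match needed
  Position 1 ('b'): no match needed
  Position 2 ('d'): matches sub[0] = 'd'
  Position 3 ('b'): no match needed
  Position 4 ('d'): no match needed
  Position 5 ('c'): no match needed
  Position 6 ('d'): no match needed
Only matched 1/4 characters => not a subsequence

0


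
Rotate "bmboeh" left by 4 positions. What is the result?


Input: "bmboeh", rotate left by 4
First 4 characters: "bmbo"
Remaining characters: "eh"
Concatenate remaining + first: "eh" + "bmbo" = "ehbmbo"

ehbmbo


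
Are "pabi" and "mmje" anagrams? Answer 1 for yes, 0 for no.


Strings: "pabi", "mmje"
Sorted first:  abip
Sorted second: ejmm
Differ at position 0: 'a' vs 'e' => not anagrams

0


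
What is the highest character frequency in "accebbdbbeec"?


Input: accebbdbbeec
Character counts:
  'a': 1
  'b': 4
  'c': 3
  'd': 1
  'e': 3
Maximum frequency: 4

4


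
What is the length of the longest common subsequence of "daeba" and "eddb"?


LCS of "daeba" and "eddb"
DP table:
           e    d    d    b
      0    0    0    0    0
  d   0    0    1    1    1
  a   0    0    1    1    1
  e   0    1    1    1    1
  b   0    1    1    1    2
  a   0    1    1    1    2
LCS length = dp[5][4] = 2

2


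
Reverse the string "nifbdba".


Input: nifbdba
Reading characters right to left:
  Position 6: 'a'
  Position 5: 'b'
  Position 4: 'd'
  Position 3: 'b'
  Position 2: 'f'
  Position 1: 'i'
  Position 0: 'n'
Reversed: abdbfin

abdbfin


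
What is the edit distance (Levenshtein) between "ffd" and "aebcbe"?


Computing edit distance: "ffd" -> "aebcbe"
DP table:
           a    e    b    c    b    e
      0    1    2    3    4    5    6
  f   1    1    2    3    4    5    6
  f   2    2    2    3    4    5    6
  d   3    3    3    3    4    5    6
Edit distance = dp[3][6] = 6

6


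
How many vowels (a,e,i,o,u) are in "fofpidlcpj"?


Input: fofpidlcpj
Checking each character:
  'f' at position 0: consonant
  'o' at position 1: vowel (running total: 1)
  'f' at position 2: consonant
  'p' at position 3: consonant
  'i' at position 4: vowel (running total: 2)
  'd' at position 5: consonant
  'l' at position 6: consonant
  'c' at position 7: consonant
  'p' at position 8: consonant
  'j' at position 9: consonant
Total vowels: 2

2


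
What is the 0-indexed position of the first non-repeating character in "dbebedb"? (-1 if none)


Input: dbebedb
Character frequencies:
  'b': 3
  'd': 2
  'e': 2
Scanning left to right for freq == 1:
  Position 0 ('d'): freq=2, skip
  Position 1 ('b'): freq=3, skip
  Position 2 ('e'): freq=2, skip
  Position 3 ('b'): freq=3, skip
  Position 4 ('e'): freq=2, skip
  Position 5 ('d'): freq=2, skip
  Position 6 ('b'): freq=3, skip
  No unique character found => answer = -1

-1


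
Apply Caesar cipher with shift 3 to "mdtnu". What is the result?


Caesar cipher: shift "mdtnu" by 3
  'm' (pos 12) + 3 = pos 15 = 'p'
  'd' (pos 3) + 3 = pos 6 = 'g'
  't' (pos 19) + 3 = pos 22 = 'w'
  'n' (pos 13) + 3 = pos 16 = 'q'
  'u' (pos 20) + 3 = pos 23 = 'x'
Result: pgwqx

pgwqx


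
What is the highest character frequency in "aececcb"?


Input: aececcb
Character counts:
  'a': 1
  'b': 1
  'c': 3
  'e': 2
Maximum frequency: 3

3


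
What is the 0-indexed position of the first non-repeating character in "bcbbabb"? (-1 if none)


Input: bcbbabb
Character frequencies:
  'a': 1
  'b': 5
  'c': 1
Scanning left to right for freq == 1:
  Position 0 ('b'): freq=5, skip
  Position 1 ('c'): unique! => answer = 1

1


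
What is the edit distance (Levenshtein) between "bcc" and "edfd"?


Computing edit distance: "bcc" -> "edfd"
DP table:
           e    d    f    d
      0    1    2    3    4
  b   1    1    2    3    4
  c   2    2    2    3    4
  c   3    3    3    3    4
Edit distance = dp[3][4] = 4

4


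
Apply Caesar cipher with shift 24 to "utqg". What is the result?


Caesar cipher: shift "utqg" by 24
  'u' (pos 20) + 24 = pos 18 = 's'
  't' (pos 19) + 24 = pos 17 = 'r'
  'q' (pos 16) + 24 = pos 14 = 'o'
  'g' (pos 6) + 24 = pos 4 = 'e'
Result: sroe

sroe


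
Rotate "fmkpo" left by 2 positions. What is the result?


Input: "fmkpo", rotate left by 2
First 2 characters: "fm"
Remaining characters: "kpo"
Concatenate remaining + first: "kpo" + "fm" = "kpofm"

kpofm


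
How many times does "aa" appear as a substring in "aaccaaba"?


Searching for "aa" in "aaccaaba"
Scanning each position:
  Position 0: "aa" => MATCH
  Position 1: "ac" => no
  Position 2: "cc" => no
  Position 3: "ca" => no
  Position 4: "aa" => MATCH
  Position 5: "ab" => no
  Position 6: "ba" => no
Total occurrences: 2

2


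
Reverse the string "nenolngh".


Input: nenolngh
Reading characters right to left:
  Position 7: 'h'
  Position 6: 'g'
  Position 5: 'n'
  Position 4: 'l'
  Position 3: 'o'
  Position 2: 'n'
  Position 1: 'e'
  Position 0: 'n'
Reversed: hgnlonen

hgnlonen


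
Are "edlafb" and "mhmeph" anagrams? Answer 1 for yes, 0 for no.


Strings: "edlafb", "mhmeph"
Sorted first:  abdefl
Sorted second: ehhmmp
Differ at position 0: 'a' vs 'e' => not anagrams

0


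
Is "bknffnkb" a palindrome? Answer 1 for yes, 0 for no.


Input: bknffnkb
Reversed: bknffnkb
  Compare pos 0 ('b') with pos 7 ('b'): match
  Compare pos 1 ('k') with pos 6 ('k'): match
  Compare pos 2 ('n') with pos 5 ('n'): match
  Compare pos 3 ('f') with pos 4 ('f'): match
Result: palindrome

1


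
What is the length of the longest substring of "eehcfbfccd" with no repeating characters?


Input: "eehcfbfccd"
Sliding window (track last position of each char):
  Position 0 ('e'): window [0,0] length 1 -- new best
  Position 1 ('e'): repeat (last at 0), move window start to 1
  Position 1 ('e'): window [1,1] length 1
  Position 2 ('h'): window [1,2] length 2 -- new best
  Position 3 ('c'): window [1,3] length 3 -- new best
  Position 4 ('f'): window [1,4] length 4 -- new best
  Position 5 ('b'): window [1,5] length 5 -- new best
  Position 6 ('f'): repeat (last at 4), move window start to 5
  Position 6 ('f'): window [5,6] length 2
  Position 7 ('c'): window [5,7] length 3
  Position 8 ('c'): repeat (last at 7), move window start to 8
  Position 8 ('c'): window [8,8] length 1
  Position 9 ('d'): window [8,9] length 2
Longest substring with no repeats: "ehcfb" with length 5

5


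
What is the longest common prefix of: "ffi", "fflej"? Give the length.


Words: ffi, fflej
  Position 0: all 'f' => match
  Position 1: all 'f' => match
  Position 2: ('i', 'l') => mismatch, stop
LCP = "ff" (length 2)

2


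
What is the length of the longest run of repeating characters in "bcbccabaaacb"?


Input: "bcbccabaaacb"
Scanning for longest run:
  Position 1 ('c'): new char, reset run to 1
  Position 2 ('b'): new char, reset run to 1
  Position 3 ('c'): new char, reset run to 1
  Position 4 ('c'): continues run of 'c', length=2
  Position 5 ('a'): new char, reset run to 1
  Position 6 ('b'): new char, reset run to 1
  Position 7 ('a'): new char, reset run to 1
  Position 8 ('a'): continues run of 'a', length=2
  Position 9 ('a'): continues run of 'a', length=3
  Position 10 ('c'): new char, reset run to 1
  Position 11 ('b'): new char, reset run to 1
Longest run: 'a' with length 3

3


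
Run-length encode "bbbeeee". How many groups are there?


Input: bbbeeee
Scanning for consecutive runs:
  Group 1: 'b' x 3 (positions 0-2)
  Group 2: 'e' x 4 (positions 3-6)
Total groups: 2

2


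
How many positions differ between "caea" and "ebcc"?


Comparing "caea" and "ebcc" position by position:
  Position 0: 'c' vs 'e' => DIFFER
  Position 1: 'a' vs 'b' => DIFFER
  Position 2: 'e' vs 'c' => DIFFER
  Position 3: 'a' vs 'c' => DIFFER
Positions that differ: 4

4


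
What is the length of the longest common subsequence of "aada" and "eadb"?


LCS of "aada" and "eadb"
DP table:
           e    a    d    b
      0    0    0    0    0
  a   0    0    1    1    1
  a   0    0    1    1    1
  d   0    0    1    2    2
  a   0    0    1    2    2
LCS length = dp[4][4] = 2

2


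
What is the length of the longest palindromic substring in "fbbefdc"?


Input: "fbbefdc"
Checking substrings for palindromes:
  [1:3] "bb" (len 2) => palindrome
Longest palindromic substring: "bb" with length 2

2


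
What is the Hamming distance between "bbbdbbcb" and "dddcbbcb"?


Comparing "bbbdbbcb" and "dddcbbcb" position by position:
  Position 0: 'b' vs 'd' => differ
  Position 1: 'b' vs 'd' => differ
  Position 2: 'b' vs 'd' => differ
  Position 3: 'd' vs 'c' => differ
  Position 4: 'b' vs 'b' => same
  Position 5: 'b' vs 'b' => same
  Position 6: 'c' vs 'c' => same
  Position 7: 'b' vs 'b' => same
Total differences (Hamming distance): 4

4


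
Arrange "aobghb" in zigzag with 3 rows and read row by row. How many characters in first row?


Zigzag "aobghb" into 3 rows:
Placing characters:
  'a' => row 0
  'o' => row 1
  'b' => row 2
  'g' => row 1
  'h' => row 0
  'b' => row 1
Rows:
  Row 0: "ah"
  Row 1: "ogb"
  Row 2: "b"
First row length: 2

2


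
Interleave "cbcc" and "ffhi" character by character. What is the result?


Interleaving "cbcc" and "ffhi":
  Position 0: 'c' from first, 'f' from second => "cf"
  Position 1: 'b' from first, 'f' from second => "bf"
  Position 2: 'c' from first, 'h' from second => "ch"
  Position 3: 'c' from first, 'i' from second => "ci"
Result: cfbfchci

cfbfchci


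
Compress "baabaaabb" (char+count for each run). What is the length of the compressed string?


Input: baabaaabb
Runs:
  'b' x 1 => "b1"
  'a' x 2 => "a2"
  'b' x 1 => "b1"
  'a' x 3 => "a3"
  'b' x 2 => "b2"
Compressed: "b1a2b1a3b2"
Compressed length: 10

10


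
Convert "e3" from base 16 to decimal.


Input: "e3" in base 16
Positional expansion:
  Digit 'e' (value 14) x 16^1 = 224
  Digit '3' (value 3) x 16^0 = 3
Sum = 227

227


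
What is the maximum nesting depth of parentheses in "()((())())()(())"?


Input: "()((())())()(())"
Tracking depth:
  Position 0 '(': depth becomes 1
  Position 1 ')': depth becomes 0
  Position 2 '(': depth becomes 1
  Position 3 '(': depth becomes 2
  Position 4 '(': depth becomes 3
  Position 5 ')': depth becomes 2
  Position 6 ')': depth becomes 1
  Position 7 '(': depth becomes 2
  Position 8 ')': depth becomes 1
  Position 9 ')': depth becomes 0
  Position 10 '(': depth becomes 1
  Position 11 ')': depth becomes 0
  Position 12 '(': depth becomes 1
  Position 13 '(': depth becomes 2
  Position 14 ')': depth becomes 1
  Position 15 ')': depth becomes 0
Maximum depth reached: 3

3


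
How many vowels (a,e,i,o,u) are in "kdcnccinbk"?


Input: kdcnccinbk
Checking each character:
  'k' at position 0: consonant
  'd' at position 1: consonant
  'c' at position 2: consonant
  'n' at position 3: consonant
  'c' at position 4: consonant
  'c' at position 5: consonant
  'i' at position 6: vowel (running total: 1)
  'n' at position 7: consonant
  'b' at position 8: consonant
  'k' at position 9: consonant
Total vowels: 1

1


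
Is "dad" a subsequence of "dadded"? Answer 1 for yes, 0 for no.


Check if "dad" is a subsequence of "dadded"
Greedy scan:
  Position 0 ('d'): matches sub[0] = 'd'
  Position 1 ('a'): matches sub[1] = 'a'
  Position 2 ('d'): matches sub[2] = 'd'
  Position 3 ('d'): no match needed
  Position 4 ('e'): no match needed
  Position 5 ('d'): no match needed
All 3 characters matched => is a subsequence

1


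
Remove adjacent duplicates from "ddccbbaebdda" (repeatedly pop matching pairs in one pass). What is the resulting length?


Input: ddccbbaebdda
Stack-based adjacent duplicate removal:
  Read 'd': push. Stack: d
  Read 'd': matches stack top 'd' => pop. Stack: (empty)
  Read 'c': push. Stack: c
  Read 'c': matches stack top 'c' => pop. Stack: (empty)
  Read 'b': push. Stack: b
  Read 'b': matches stack top 'b' => pop. Stack: (empty)
  Read 'a': push. Stack: a
  Read 'e': push. Stack: ae
  Read 'b': push. Stack: aeb
  Read 'd': push. Stack: aebd
  Read 'd': matches stack top 'd' => pop. Stack: aeb
  Read 'a': push. Stack: aeba
Final stack: "aeba" (length 4)

4


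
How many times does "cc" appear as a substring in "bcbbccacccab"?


Searching for "cc" in "bcbbccacccab"
Scanning each position:
  Position 0: "bc" => no
  Position 1: "cb" => no
  Position 2: "bb" => no
  Position 3: "bc" => no
  Position 4: "cc" => MATCH
  Position 5: "ca" => no
  Position 6: "ac" => no
  Position 7: "cc" => MATCH
  Position 8: "cc" => MATCH
  Position 9: "ca" => no
  Position 10: "ab" => no
Total occurrences: 3

3


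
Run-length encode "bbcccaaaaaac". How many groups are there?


Input: bbcccaaaaaac
Scanning for consecutive runs:
  Group 1: 'b' x 2 (positions 0-1)
  Group 2: 'c' x 3 (positions 2-4)
  Group 3: 'a' x 6 (positions 5-10)
  Group 4: 'c' x 1 (positions 11-11)
Total groups: 4

4


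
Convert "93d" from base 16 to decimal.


Input: "93d" in base 16
Positional expansion:
  Digit '9' (value 9) x 16^2 = 2304
  Digit '3' (value 3) x 16^1 = 48
  Digit 'd' (value 13) x 16^0 = 13
Sum = 2365

2365


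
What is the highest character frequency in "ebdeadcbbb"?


Input: ebdeadcbbb
Character counts:
  'a': 1
  'b': 4
  'c': 1
  'd': 2
  'e': 2
Maximum frequency: 4

4


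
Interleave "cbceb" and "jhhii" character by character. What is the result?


Interleaving "cbceb" and "jhhii":
  Position 0: 'c' from first, 'j' from second => "cj"
  Position 1: 'b' from first, 'h' from second => "bh"
  Position 2: 'c' from first, 'h' from second => "ch"
  Position 3: 'e' from first, 'i' from second => "ei"
  Position 4: 'b' from first, 'i' from second => "bi"
Result: cjbhcheibi

cjbhcheibi


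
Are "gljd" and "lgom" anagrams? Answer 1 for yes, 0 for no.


Strings: "gljd", "lgom"
Sorted first:  dgjl
Sorted second: glmo
Differ at position 0: 'd' vs 'g' => not anagrams

0


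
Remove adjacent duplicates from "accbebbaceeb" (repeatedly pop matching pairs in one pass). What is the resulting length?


Input: accbebbaceeb
Stack-based adjacent duplicate removal:
  Read 'a': push. Stack: a
  Read 'c': push. Stack: ac
  Read 'c': matches stack top 'c' => pop. Stack: a
  Read 'b': push. Stack: ab
  Read 'e': push. Stack: abe
  Read 'b': push. Stack: abeb
  Read 'b': matches stack top 'b' => pop. Stack: abe
  Read 'a': push. Stack: abea
  Read 'c': push. Stack: abeac
  Read 'e': push. Stack: abeace
  Read 'e': matches stack top 'e' => pop. Stack: abeac
  Read 'b': push. Stack: abeacb
Final stack: "abeacb" (length 6)

6


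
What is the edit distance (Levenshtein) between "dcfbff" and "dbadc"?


Computing edit distance: "dcfbff" -> "dbadc"
DP table:
           d    b    a    d    c
      0    1    2    3    4    5
  d   1    0    1    2    3    4
  c   2    1    1    2    3    3
  f   3    2    2    2    3    4
  b   4    3    2    3    3    4
  f   5    4    3    3    4    4
  f   6    5    4    4    4    5
Edit distance = dp[6][5] = 5

5


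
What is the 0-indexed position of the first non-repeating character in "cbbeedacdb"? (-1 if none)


Input: cbbeedacdb
Character frequencies:
  'a': 1
  'b': 3
  'c': 2
  'd': 2
  'e': 2
Scanning left to right for freq == 1:
  Position 0 ('c'): freq=2, skip
  Position 1 ('b'): freq=3, skip
  Position 2 ('b'): freq=3, skip
  Position 3 ('e'): freq=2, skip
  Position 4 ('e'): freq=2, skip
  Position 5 ('d'): freq=2, skip
  Position 6 ('a'): unique! => answer = 6

6


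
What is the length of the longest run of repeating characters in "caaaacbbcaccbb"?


Input: "caaaacbbcaccbb"
Scanning for longest run:
  Position 1 ('a'): new char, reset run to 1
  Position 2 ('a'): continues run of 'a', length=2
  Position 3 ('a'): continues run of 'a', length=3
  Position 4 ('a'): continues run of 'a', length=4
  Position 5 ('c'): new char, reset run to 1
  Position 6 ('b'): new char, reset run to 1
  Position 7 ('b'): continues run of 'b', length=2
  Position 8 ('c'): new char, reset run to 1
  Position 9 ('a'): new char, reset run to 1
  Position 10 ('c'): new char, reset run to 1
  Position 11 ('c'): continues run of 'c', length=2
  Position 12 ('b'): new char, reset run to 1
  Position 13 ('b'): continues run of 'b', length=2
Longest run: 'a' with length 4

4


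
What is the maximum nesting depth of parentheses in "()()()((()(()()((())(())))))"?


Input: "()()()((()(()()((())(())))))"
Tracking depth:
  Position 0 '(': depth becomes 1
  Position 1 ')': depth becomes 0
  Position 2 '(': depth becomes 1
  Position 3 ')': depth becomes 0
  Position 4 '(': depth becomes 1
  Position 5 ')': depth becomes 0
  Position 6 '(': depth becomes 1
  Position 7 '(': depth becomes 2
  Position 8 '(': depth becomes 3
  Position 9 ')': depth becomes 2
  Position 10 '(': depth becomes 3
  Position 11 '(': depth becomes 4
  Position 12 ')': depth becomes 3
  Position 13 '(': depth becomes 4
  Position 14 ')': depth becomes 3
  Position 15 '(': depth becomes 4
  Position 16 '(': depth becomes 5
  Position 17 '(': depth becomes 6
  Position 18 ')': depth becomes 5
  Position 19 ')': depth becomes 4
  Position 20 '(': depth becomes 5
  Position 21 '(': depth becomes 6
  Position 22 ')': depth becomes 5
  Position 23 ')': depth becomes 4
  Position 24 ')': depth becomes 3
  Position 25 ')': depth becomes 2
  Position 26 ')': depth becomes 1
  Position 27 ')': depth becomes 0
Maximum depth reached: 6

6


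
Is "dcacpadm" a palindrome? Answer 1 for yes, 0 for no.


Input: dcacpadm
Reversed: mdapcacd
  Compare pos 0 ('d') with pos 7 ('m'): MISMATCH
  Compare pos 1 ('c') with pos 6 ('d'): MISMATCH
  Compare pos 2 ('a') with pos 5 ('a'): match
  Compare pos 3 ('c') with pos 4 ('p'): MISMATCH
Result: not a palindrome

0


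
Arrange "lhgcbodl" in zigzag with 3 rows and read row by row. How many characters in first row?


Zigzag "lhgcbodl" into 3 rows:
Placing characters:
  'l' => row 0
  'h' => row 1
  'g' => row 2
  'c' => row 1
  'b' => row 0
  'o' => row 1
  'd' => row 2
  'l' => row 1
Rows:
  Row 0: "lb"
  Row 1: "hcol"
  Row 2: "gd"
First row length: 2

2


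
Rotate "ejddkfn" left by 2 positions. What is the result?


Input: "ejddkfn", rotate left by 2
First 2 characters: "ej"
Remaining characters: "ddkfn"
Concatenate remaining + first: "ddkfn" + "ej" = "ddkfnej"

ddkfnej


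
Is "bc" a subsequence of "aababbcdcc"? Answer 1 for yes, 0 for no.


Check if "bc" is a subsequence of "aababbcdcc"
Greedy scan:
  Position 0 ('a'): no match needed
  Position 1 ('a'): no match needed
  Position 2 ('b'): matches sub[0] = 'b'
  Position 3 ('a'): no match needed
  Position 4 ('b'): no match needed
  Position 5 ('b'): no match needed
  Position 6 ('c'): matches sub[1] = 'c'
  Position 7 ('d'): no match needed
  Position 8 ('c'): no match needed
  Position 9 ('c'): no match needed
All 2 characters matched => is a subsequence

1


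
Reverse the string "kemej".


Input: kemej
Reading characters right to left:
  Position 4: 'j'
  Position 3: 'e'
  Position 2: 'm'
  Position 1: 'e'
  Position 0: 'k'
Reversed: jemek

jemek


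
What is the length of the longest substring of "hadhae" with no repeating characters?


Input: "hadhae"
Sliding window (track last position of each char):
  Position 0 ('h'): window [0,0] length 1 -- new best
  Position 1 ('a'): window [0,1] length 2 -- new best
  Position 2 ('d'): window [0,2] length 3 -- new best
  Position 3 ('h'): repeat (last at 0), move window start to 1
  Position 3 ('h'): window [1,3] length 3
  Position 4 ('a'): repeat (last at 1), move window start to 2
  Position 4 ('a'): window [2,4] length 3
  Position 5 ('e'): window [2,5] length 4 -- new best
Longest substring with no repeats: "dhae" with length 4

4


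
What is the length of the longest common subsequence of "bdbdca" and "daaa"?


LCS of "bdbdca" and "daaa"
DP table:
           d    a    a    a
      0    0    0    0    0
  b   0    0    0    0    0
  d   0    1    1    1    1
  b   0    1    1    1    1
  d   0    1    1    1    1
  c   0    1    1    1    1
  a   0    1    2    2    2
LCS length = dp[6][4] = 2

2


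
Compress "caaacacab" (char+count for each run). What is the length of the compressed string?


Input: caaacacab
Runs:
  'c' x 1 => "c1"
  'a' x 3 => "a3"
  'c' x 1 => "c1"
  'a' x 1 => "a1"
  'c' x 1 => "c1"
  'a' x 1 => "a1"
  'b' x 1 => "b1"
Compressed: "c1a3c1a1c1a1b1"
Compressed length: 14

14


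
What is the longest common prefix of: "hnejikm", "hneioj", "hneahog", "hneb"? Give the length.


Words: hnejikm, hneioj, hneahog, hneb
  Position 0: all 'h' => match
  Position 1: all 'n' => match
  Position 2: all 'e' => match
  Position 3: ('j', 'i', 'a', 'b') => mismatch, stop
LCP = "hne" (length 3)

3


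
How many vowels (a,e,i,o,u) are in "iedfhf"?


Input: iedfhf
Checking each character:
  'i' at position 0: vowel (running total: 1)
  'e' at position 1: vowel (running total: 2)
  'd' at position 2: consonant
  'f' at position 3: consonant
  'h' at position 4: consonant
  'f' at position 5: consonant
Total vowels: 2

2


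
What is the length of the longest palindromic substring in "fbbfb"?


Input: "fbbfb"
Checking substrings for palindromes:
  [0:4] "fbbf" (len 4) => palindrome
  [2:5] "bfb" (len 3) => palindrome
  [1:3] "bb" (len 2) => palindrome
Longest palindromic substring: "fbbf" with length 4

4


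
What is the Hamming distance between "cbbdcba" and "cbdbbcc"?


Comparing "cbbdcba" and "cbdbbcc" position by position:
  Position 0: 'c' vs 'c' => same
  Position 1: 'b' vs 'b' => same
  Position 2: 'b' vs 'd' => differ
  Position 3: 'd' vs 'b' => differ
  Position 4: 'c' vs 'b' => differ
  Position 5: 'b' vs 'c' => differ
  Position 6: 'a' vs 'c' => differ
Total differences (Hamming distance): 5

5


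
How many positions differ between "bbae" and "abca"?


Comparing "bbae" and "abca" position by position:
  Position 0: 'b' vs 'a' => DIFFER
  Position 1: 'b' vs 'b' => same
  Position 2: 'a' vs 'c' => DIFFER
  Position 3: 'e' vs 'a' => DIFFER
Positions that differ: 3

3


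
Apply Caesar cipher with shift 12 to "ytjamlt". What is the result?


Caesar cipher: shift "ytjamlt" by 12
  'y' (pos 24) + 12 = pos 10 = 'k'
  't' (pos 19) + 12 = pos 5 = 'f'
  'j' (pos 9) + 12 = pos 21 = 'v'
  'a' (pos 0) + 12 = pos 12 = 'm'
  'm' (pos 12) + 12 = pos 24 = 'y'
  'l' (pos 11) + 12 = pos 23 = 'x'
  't' (pos 19) + 12 = pos 5 = 'f'
Result: kfvmyxf

kfvmyxf


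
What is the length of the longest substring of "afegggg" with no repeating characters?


Input: "afegggg"
Sliding window (track last position of each char):
  Position 0 ('a'): window [0,0] length 1 -- new best
  Position 1 ('f'): window [0,1] length 2 -- new best
  Position 2 ('e'): window [0,2] length 3 -- new best
  Position 3 ('g'): window [0,3] length 4 -- new best
  Position 4 ('g'): repeat (last at 3), move window start to 4
  Position 4 ('g'): window [4,4] length 1
  Position 5 ('g'): repeat (last at 4), move window start to 5
  Position 5 ('g'): window [5,5] length 1
  Position 6 ('g'): repeat (last at 5), move window start to 6
  Position 6 ('g'): window [6,6] length 1
Longest substring with no repeats: "afeg" with length 4

4


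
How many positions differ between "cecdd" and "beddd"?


Comparing "cecdd" and "beddd" position by position:
  Position 0: 'c' vs 'b' => DIFFER
  Position 1: 'e' vs 'e' => same
  Position 2: 'c' vs 'd' => DIFFER
  Position 3: 'd' vs 'd' => same
  Position 4: 'd' vs 'd' => same
Positions that differ: 2

2


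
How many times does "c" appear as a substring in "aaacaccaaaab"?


Searching for "c" in "aaacaccaaaab"
Scanning each position:
  Position 0: "a" => no
  Position 1: "a" => no
  Position 2: "a" => no
  Position 3: "c" => MATCH
  Position 4: "a" => no
  Position 5: "c" => MATCH
  Position 6: "c" => MATCH
  Position 7: "a" => no
  Position 8: "a" => no
  Position 9: "a" => no
  Position 10: "a" => no
  Position 11: "b" => no
Total occurrences: 3

3


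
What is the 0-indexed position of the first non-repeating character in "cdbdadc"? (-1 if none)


Input: cdbdadc
Character frequencies:
  'a': 1
  'b': 1
  'c': 2
  'd': 3
Scanning left to right for freq == 1:
  Position 0 ('c'): freq=2, skip
  Position 1 ('d'): freq=3, skip
  Position 2 ('b'): unique! => answer = 2

2


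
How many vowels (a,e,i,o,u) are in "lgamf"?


Input: lgamf
Checking each character:
  'l' at position 0: consonant
  'g' at position 1: consonant
  'a' at position 2: vowel (running total: 1)
  'm' at position 3: consonant
  'f' at position 4: consonant
Total vowels: 1

1


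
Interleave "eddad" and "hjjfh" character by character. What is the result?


Interleaving "eddad" and "hjjfh":
  Position 0: 'e' from first, 'h' from second => "eh"
  Position 1: 'd' from first, 'j' from second => "dj"
  Position 2: 'd' from first, 'j' from second => "dj"
  Position 3: 'a' from first, 'f' from second => "af"
  Position 4: 'd' from first, 'h' from second => "dh"
Result: ehdjdjafdh

ehdjdjafdh


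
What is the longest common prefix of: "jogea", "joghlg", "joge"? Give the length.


Words: jogea, joghlg, joge
  Position 0: all 'j' => match
  Position 1: all 'o' => match
  Position 2: all 'g' => match
  Position 3: ('e', 'h', 'e') => mismatch, stop
LCP = "jog" (length 3)

3


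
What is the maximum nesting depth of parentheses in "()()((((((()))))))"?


Input: "()()((((((()))))))"
Tracking depth:
  Position 0 '(': depth becomes 1
  Position 1 ')': depth becomes 0
  Position 2 '(': depth becomes 1
  Position 3 ')': depth becomes 0
  Position 4 '(': depth becomes 1
  Position 5 '(': depth becomes 2
  Position 6 '(': depth becomes 3
  Position 7 '(': depth becomes 4
  Position 8 '(': depth becomes 5
  Position 9 '(': depth becomes 6
  Position 10 '(': depth becomes 7
  Position 11 ')': depth becomes 6
  Position 12 ')': depth becomes 5
  Position 13 ')': depth becomes 4
  Position 14 ')': depth becomes 3
  Position 15 ')': depth becomes 2
  Position 16 ')': depth becomes 1
  Position 17 ')': depth becomes 0
Maximum depth reached: 7

7


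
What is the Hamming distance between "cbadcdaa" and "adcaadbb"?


Comparing "cbadcdaa" and "adcaadbb" position by position:
  Position 0: 'c' vs 'a' => differ
  Position 1: 'b' vs 'd' => differ
  Position 2: 'a' vs 'c' => differ
  Position 3: 'd' vs 'a' => differ
  Position 4: 'c' vs 'a' => differ
  Position 5: 'd' vs 'd' => same
  Position 6: 'a' vs 'b' => differ
  Position 7: 'a' vs 'b' => differ
Total differences (Hamming distance): 7

7


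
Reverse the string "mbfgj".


Input: mbfgj
Reading characters right to left:
  Position 4: 'j'
  Position 3: 'g'
  Position 2: 'f'
  Position 1: 'b'
  Position 0: 'm'
Reversed: jgfbm

jgfbm


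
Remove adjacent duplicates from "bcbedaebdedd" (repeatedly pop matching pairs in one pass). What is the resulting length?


Input: bcbedaebdedd
Stack-based adjacent duplicate removal:
  Read 'b': push. Stack: b
  Read 'c': push. Stack: bc
  Read 'b': push. Stack: bcb
  Read 'e': push. Stack: bcbe
  Read 'd': push. Stack: bcbed
  Read 'a': push. Stack: bcbeda
  Read 'e': push. Stack: bcbedae
  Read 'b': push. Stack: bcbedaeb
  Read 'd': push. Stack: bcbedaebd
  Read 'e': push. Stack: bcbedaebde
  Read 'd': push. Stack: bcbedaebded
  Read 'd': matches stack top 'd' => pop. Stack: bcbedaebde
Final stack: "bcbedaebde" (length 10)

10


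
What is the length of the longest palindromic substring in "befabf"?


Input: "befabf"
Checking substrings for palindromes:
  No multi-char palindromic substrings found
Longest palindromic substring: "b" with length 1

1


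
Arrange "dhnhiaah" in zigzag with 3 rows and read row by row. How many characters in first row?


Zigzag "dhnhiaah" into 3 rows:
Placing characters:
  'd' => row 0
  'h' => row 1
  'n' => row 2
  'h' => row 1
  'i' => row 0
  'a' => row 1
  'a' => row 2
  'h' => row 1
Rows:
  Row 0: "di"
  Row 1: "hhah"
  Row 2: "na"
First row length: 2

2


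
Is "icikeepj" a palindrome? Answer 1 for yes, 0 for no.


Input: icikeepj
Reversed: jpeekici
  Compare pos 0 ('i') with pos 7 ('j'): MISMATCH
  Compare pos 1 ('c') with pos 6 ('p'): MISMATCH
  Compare pos 2 ('i') with pos 5 ('e'): MISMATCH
  Compare pos 3 ('k') with pos 4 ('e'): MISMATCH
Result: not a palindrome

0


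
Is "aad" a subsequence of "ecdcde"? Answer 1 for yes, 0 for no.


Check if "aad" is a subsequence of "ecdcde"
Greedy scan:
  Position 0 ('e'): no match needed
  Position 1 ('c'): no match needed
  Position 2 ('d'): no match needed
  Position 3 ('c'): no match needed
  Position 4 ('d'): no match needed
  Position 5 ('e'): no match needed
Only matched 0/3 characters => not a subsequence

0


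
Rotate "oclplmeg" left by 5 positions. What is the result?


Input: "oclplmeg", rotate left by 5
First 5 characters: "oclpl"
Remaining characters: "meg"
Concatenate remaining + first: "meg" + "oclpl" = "megoclpl"

megoclpl


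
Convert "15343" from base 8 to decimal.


Input: "15343" in base 8
Positional expansion:
  Digit '1' (value 1) x 8^4 = 4096
  Digit '5' (value 5) x 8^3 = 2560
  Digit '3' (value 3) x 8^2 = 192
  Digit '4' (value 4) x 8^1 = 32
  Digit '3' (value 3) x 8^0 = 3
Sum = 6883

6883


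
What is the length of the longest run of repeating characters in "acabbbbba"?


Input: "acabbbbba"
Scanning for longest run:
  Position 1 ('c'): new char, reset run to 1
  Position 2 ('a'): new char, reset run to 1
  Position 3 ('b'): new char, reset run to 1
  Position 4 ('b'): continues run of 'b', length=2
  Position 5 ('b'): continues run of 'b', length=3
  Position 6 ('b'): continues run of 'b', length=4
  Position 7 ('b'): continues run of 'b', length=5
  Position 8 ('a'): new char, reset run to 1
Longest run: 'b' with length 5

5


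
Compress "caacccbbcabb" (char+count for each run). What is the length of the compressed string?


Input: caacccbbcabb
Runs:
  'c' x 1 => "c1"
  'a' x 2 => "a2"
  'c' x 3 => "c3"
  'b' x 2 => "b2"
  'c' x 1 => "c1"
  'a' x 1 => "a1"
  'b' x 2 => "b2"
Compressed: "c1a2c3b2c1a1b2"
Compressed length: 14

14
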